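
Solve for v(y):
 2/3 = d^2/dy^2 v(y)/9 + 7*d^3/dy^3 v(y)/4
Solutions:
 v(y) = C1 + C2*y + C3*exp(-4*y/63) + 3*y^2


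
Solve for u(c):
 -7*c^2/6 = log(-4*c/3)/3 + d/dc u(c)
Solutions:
 u(c) = C1 - 7*c^3/18 - c*log(-c)/3 + c*(-log(2) + 1/3 + log(6)/3)


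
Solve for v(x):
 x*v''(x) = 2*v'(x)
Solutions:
 v(x) = C1 + C2*x^3


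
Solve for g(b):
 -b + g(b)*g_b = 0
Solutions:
 g(b) = -sqrt(C1 + b^2)
 g(b) = sqrt(C1 + b^2)


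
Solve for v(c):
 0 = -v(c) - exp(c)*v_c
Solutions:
 v(c) = C1*exp(exp(-c))


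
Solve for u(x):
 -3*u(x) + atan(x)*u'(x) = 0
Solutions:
 u(x) = C1*exp(3*Integral(1/atan(x), x))


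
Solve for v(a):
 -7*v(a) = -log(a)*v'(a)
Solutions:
 v(a) = C1*exp(7*li(a))


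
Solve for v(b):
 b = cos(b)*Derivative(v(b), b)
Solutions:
 v(b) = C1 + Integral(b/cos(b), b)


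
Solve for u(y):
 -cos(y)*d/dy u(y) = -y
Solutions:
 u(y) = C1 + Integral(y/cos(y), y)


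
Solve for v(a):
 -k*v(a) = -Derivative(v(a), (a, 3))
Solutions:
 v(a) = C1*exp(a*k^(1/3)) + C2*exp(a*k^(1/3)*(-1 + sqrt(3)*I)/2) + C3*exp(-a*k^(1/3)*(1 + sqrt(3)*I)/2)


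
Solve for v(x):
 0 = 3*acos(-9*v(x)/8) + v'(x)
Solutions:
 Integral(1/acos(-9*_y/8), (_y, v(x))) = C1 - 3*x


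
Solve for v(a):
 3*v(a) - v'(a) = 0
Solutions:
 v(a) = C1*exp(3*a)


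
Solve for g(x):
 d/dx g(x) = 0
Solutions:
 g(x) = C1


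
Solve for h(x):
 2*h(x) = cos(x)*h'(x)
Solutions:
 h(x) = C1*(sin(x) + 1)/(sin(x) - 1)


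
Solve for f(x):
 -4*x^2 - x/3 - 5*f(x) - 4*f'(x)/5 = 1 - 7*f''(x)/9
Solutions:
 f(x) = C1*exp(3*x*(6 - sqrt(911))/35) + C2*exp(3*x*(6 + sqrt(911))/35) - 4*x^2/5 + 71*x/375 - 13477/28125


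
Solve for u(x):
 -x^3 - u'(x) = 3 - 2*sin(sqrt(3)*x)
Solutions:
 u(x) = C1 - x^4/4 - 3*x - 2*sqrt(3)*cos(sqrt(3)*x)/3


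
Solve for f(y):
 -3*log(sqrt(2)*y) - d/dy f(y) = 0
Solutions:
 f(y) = C1 - 3*y*log(y) - 3*y*log(2)/2 + 3*y


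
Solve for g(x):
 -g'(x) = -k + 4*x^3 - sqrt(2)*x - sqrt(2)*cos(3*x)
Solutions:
 g(x) = C1 + k*x - x^4 + sqrt(2)*x^2/2 + sqrt(2)*sin(3*x)/3


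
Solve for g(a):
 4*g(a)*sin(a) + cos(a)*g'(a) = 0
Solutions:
 g(a) = C1*cos(a)^4


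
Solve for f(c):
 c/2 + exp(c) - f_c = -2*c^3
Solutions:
 f(c) = C1 + c^4/2 + c^2/4 + exp(c)


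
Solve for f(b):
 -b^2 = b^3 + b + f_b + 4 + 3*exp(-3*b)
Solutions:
 f(b) = C1 - b^4/4 - b^3/3 - b^2/2 - 4*b + exp(-3*b)


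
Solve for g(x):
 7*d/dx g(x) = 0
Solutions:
 g(x) = C1


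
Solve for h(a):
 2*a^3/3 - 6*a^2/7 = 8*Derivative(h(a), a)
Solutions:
 h(a) = C1 + a^4/48 - a^3/28


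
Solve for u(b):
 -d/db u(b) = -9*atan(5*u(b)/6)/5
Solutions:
 Integral(1/atan(5*_y/6), (_y, u(b))) = C1 + 9*b/5


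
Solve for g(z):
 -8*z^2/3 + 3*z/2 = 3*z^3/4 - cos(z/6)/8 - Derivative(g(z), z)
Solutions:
 g(z) = C1 + 3*z^4/16 + 8*z^3/9 - 3*z^2/4 - 3*sin(z/6)/4


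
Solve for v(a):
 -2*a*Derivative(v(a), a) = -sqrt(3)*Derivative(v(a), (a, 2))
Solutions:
 v(a) = C1 + C2*erfi(3^(3/4)*a/3)


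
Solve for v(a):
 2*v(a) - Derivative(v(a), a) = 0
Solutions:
 v(a) = C1*exp(2*a)


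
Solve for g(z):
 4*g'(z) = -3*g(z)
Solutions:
 g(z) = C1*exp(-3*z/4)


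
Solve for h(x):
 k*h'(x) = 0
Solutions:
 h(x) = C1


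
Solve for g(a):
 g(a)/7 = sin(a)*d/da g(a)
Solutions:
 g(a) = C1*(cos(a) - 1)^(1/14)/(cos(a) + 1)^(1/14)


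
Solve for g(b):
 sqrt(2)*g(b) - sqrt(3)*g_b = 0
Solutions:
 g(b) = C1*exp(sqrt(6)*b/3)


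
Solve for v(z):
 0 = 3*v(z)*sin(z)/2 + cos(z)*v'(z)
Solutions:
 v(z) = C1*cos(z)^(3/2)


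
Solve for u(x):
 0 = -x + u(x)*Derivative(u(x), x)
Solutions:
 u(x) = -sqrt(C1 + x^2)
 u(x) = sqrt(C1 + x^2)


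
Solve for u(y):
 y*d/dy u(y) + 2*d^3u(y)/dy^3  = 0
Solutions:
 u(y) = C1 + Integral(C2*airyai(-2^(2/3)*y/2) + C3*airybi(-2^(2/3)*y/2), y)


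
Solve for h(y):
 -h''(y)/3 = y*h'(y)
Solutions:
 h(y) = C1 + C2*erf(sqrt(6)*y/2)


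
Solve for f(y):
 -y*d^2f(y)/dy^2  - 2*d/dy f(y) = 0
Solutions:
 f(y) = C1 + C2/y


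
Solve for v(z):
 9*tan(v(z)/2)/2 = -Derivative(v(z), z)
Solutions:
 v(z) = -2*asin(C1*exp(-9*z/4)) + 2*pi
 v(z) = 2*asin(C1*exp(-9*z/4))


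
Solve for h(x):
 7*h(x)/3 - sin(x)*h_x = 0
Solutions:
 h(x) = C1*(cos(x) - 1)^(7/6)/(cos(x) + 1)^(7/6)


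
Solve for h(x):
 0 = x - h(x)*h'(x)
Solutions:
 h(x) = -sqrt(C1 + x^2)
 h(x) = sqrt(C1 + x^2)


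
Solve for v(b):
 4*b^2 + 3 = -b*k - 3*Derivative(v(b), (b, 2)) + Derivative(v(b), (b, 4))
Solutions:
 v(b) = C1 + C2*b + C3*exp(-sqrt(3)*b) + C4*exp(sqrt(3)*b) - b^4/9 - b^3*k/18 - 17*b^2/18


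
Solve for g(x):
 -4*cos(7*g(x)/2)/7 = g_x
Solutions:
 g(x) = -2*asin((C1 + exp(4*x))/(C1 - exp(4*x)))/7 + 2*pi/7
 g(x) = 2*asin((C1 + exp(4*x))/(C1 - exp(4*x)))/7


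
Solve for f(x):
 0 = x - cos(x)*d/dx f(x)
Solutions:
 f(x) = C1 + Integral(x/cos(x), x)


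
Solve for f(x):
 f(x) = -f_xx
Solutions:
 f(x) = C1*sin(x) + C2*cos(x)


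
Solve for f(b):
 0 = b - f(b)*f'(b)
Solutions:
 f(b) = -sqrt(C1 + b^2)
 f(b) = sqrt(C1 + b^2)


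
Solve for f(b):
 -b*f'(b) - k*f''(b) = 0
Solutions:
 f(b) = C1 + C2*sqrt(k)*erf(sqrt(2)*b*sqrt(1/k)/2)


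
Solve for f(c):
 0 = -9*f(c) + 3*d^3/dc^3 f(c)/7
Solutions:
 f(c) = C3*exp(21^(1/3)*c) + (C1*sin(3^(5/6)*7^(1/3)*c/2) + C2*cos(3^(5/6)*7^(1/3)*c/2))*exp(-21^(1/3)*c/2)


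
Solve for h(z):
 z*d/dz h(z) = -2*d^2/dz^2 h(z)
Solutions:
 h(z) = C1 + C2*erf(z/2)


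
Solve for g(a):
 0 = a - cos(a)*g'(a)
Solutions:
 g(a) = C1 + Integral(a/cos(a), a)


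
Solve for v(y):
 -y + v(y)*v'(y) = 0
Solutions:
 v(y) = -sqrt(C1 + y^2)
 v(y) = sqrt(C1 + y^2)


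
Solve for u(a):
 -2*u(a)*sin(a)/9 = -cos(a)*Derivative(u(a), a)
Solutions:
 u(a) = C1/cos(a)^(2/9)


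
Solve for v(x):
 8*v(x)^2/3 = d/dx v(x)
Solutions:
 v(x) = -3/(C1 + 8*x)


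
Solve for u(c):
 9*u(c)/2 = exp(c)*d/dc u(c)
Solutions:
 u(c) = C1*exp(-9*exp(-c)/2)


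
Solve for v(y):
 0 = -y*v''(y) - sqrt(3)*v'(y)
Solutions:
 v(y) = C1 + C2*y^(1 - sqrt(3))


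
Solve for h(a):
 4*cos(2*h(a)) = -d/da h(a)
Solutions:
 h(a) = -asin((C1 + exp(16*a))/(C1 - exp(16*a)))/2 + pi/2
 h(a) = asin((C1 + exp(16*a))/(C1 - exp(16*a)))/2


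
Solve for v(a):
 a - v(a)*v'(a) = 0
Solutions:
 v(a) = -sqrt(C1 + a^2)
 v(a) = sqrt(C1 + a^2)


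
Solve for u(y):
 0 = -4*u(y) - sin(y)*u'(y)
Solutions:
 u(y) = C1*(cos(y)^2 + 2*cos(y) + 1)/(cos(y)^2 - 2*cos(y) + 1)


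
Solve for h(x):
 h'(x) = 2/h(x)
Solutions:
 h(x) = -sqrt(C1 + 4*x)
 h(x) = sqrt(C1 + 4*x)


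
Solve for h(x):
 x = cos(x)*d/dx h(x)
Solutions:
 h(x) = C1 + Integral(x/cos(x), x)


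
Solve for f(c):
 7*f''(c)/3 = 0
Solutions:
 f(c) = C1 + C2*c


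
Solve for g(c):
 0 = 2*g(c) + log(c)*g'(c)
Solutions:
 g(c) = C1*exp(-2*li(c))


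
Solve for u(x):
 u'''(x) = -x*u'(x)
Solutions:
 u(x) = C1 + Integral(C2*airyai(-x) + C3*airybi(-x), x)


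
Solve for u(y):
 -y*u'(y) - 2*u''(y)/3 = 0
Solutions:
 u(y) = C1 + C2*erf(sqrt(3)*y/2)


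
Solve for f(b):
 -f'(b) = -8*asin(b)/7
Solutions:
 f(b) = C1 + 8*b*asin(b)/7 + 8*sqrt(1 - b^2)/7


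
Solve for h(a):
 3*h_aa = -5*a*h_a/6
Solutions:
 h(a) = C1 + C2*erf(sqrt(5)*a/6)


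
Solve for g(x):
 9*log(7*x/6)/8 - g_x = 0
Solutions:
 g(x) = C1 + 9*x*log(x)/8 - 9*x*log(6)/8 - 9*x/8 + 9*x*log(7)/8


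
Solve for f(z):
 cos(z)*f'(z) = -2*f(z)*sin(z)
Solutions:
 f(z) = C1*cos(z)^2


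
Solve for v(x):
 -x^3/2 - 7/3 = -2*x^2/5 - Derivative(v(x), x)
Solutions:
 v(x) = C1 + x^4/8 - 2*x^3/15 + 7*x/3


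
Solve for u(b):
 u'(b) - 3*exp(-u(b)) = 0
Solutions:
 u(b) = log(C1 + 3*b)


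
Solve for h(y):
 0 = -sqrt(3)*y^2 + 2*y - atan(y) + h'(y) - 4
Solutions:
 h(y) = C1 + sqrt(3)*y^3/3 - y^2 + y*atan(y) + 4*y - log(y^2 + 1)/2


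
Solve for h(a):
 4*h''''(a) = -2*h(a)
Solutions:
 h(a) = (C1*sin(2^(1/4)*a/2) + C2*cos(2^(1/4)*a/2))*exp(-2^(1/4)*a/2) + (C3*sin(2^(1/4)*a/2) + C4*cos(2^(1/4)*a/2))*exp(2^(1/4)*a/2)


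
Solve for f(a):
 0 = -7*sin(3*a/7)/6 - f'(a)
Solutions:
 f(a) = C1 + 49*cos(3*a/7)/18


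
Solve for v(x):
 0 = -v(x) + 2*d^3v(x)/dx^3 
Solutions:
 v(x) = C3*exp(2^(2/3)*x/2) + (C1*sin(2^(2/3)*sqrt(3)*x/4) + C2*cos(2^(2/3)*sqrt(3)*x/4))*exp(-2^(2/3)*x/4)


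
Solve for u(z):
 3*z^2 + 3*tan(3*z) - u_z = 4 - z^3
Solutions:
 u(z) = C1 + z^4/4 + z^3 - 4*z - log(cos(3*z))


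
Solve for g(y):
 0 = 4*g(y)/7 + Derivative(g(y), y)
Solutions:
 g(y) = C1*exp(-4*y/7)


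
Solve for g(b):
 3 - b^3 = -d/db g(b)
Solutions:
 g(b) = C1 + b^4/4 - 3*b


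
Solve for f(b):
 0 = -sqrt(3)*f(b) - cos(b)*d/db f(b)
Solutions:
 f(b) = C1*(sin(b) - 1)^(sqrt(3)/2)/(sin(b) + 1)^(sqrt(3)/2)


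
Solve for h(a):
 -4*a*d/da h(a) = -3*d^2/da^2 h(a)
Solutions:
 h(a) = C1 + C2*erfi(sqrt(6)*a/3)


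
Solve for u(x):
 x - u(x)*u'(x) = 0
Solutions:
 u(x) = -sqrt(C1 + x^2)
 u(x) = sqrt(C1 + x^2)


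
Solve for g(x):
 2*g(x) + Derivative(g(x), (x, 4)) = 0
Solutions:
 g(x) = (C1*sin(2^(3/4)*x/2) + C2*cos(2^(3/4)*x/2))*exp(-2^(3/4)*x/2) + (C3*sin(2^(3/4)*x/2) + C4*cos(2^(3/4)*x/2))*exp(2^(3/4)*x/2)


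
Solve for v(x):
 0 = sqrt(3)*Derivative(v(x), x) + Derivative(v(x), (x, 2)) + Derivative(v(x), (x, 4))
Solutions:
 v(x) = C1 + C2*exp(2^(1/3)*sqrt(3)*x*(-2/(9 + sqrt(85))^(1/3) + 2^(1/3)*(9 + sqrt(85))^(1/3))/12)*sin(2^(1/3)*x*(2/(9 + sqrt(85))^(1/3) + 2^(1/3)*(9 + sqrt(85))^(1/3))/4) + C3*exp(2^(1/3)*sqrt(3)*x*(-2/(9 + sqrt(85))^(1/3) + 2^(1/3)*(9 + sqrt(85))^(1/3))/12)*cos(2^(1/3)*x*(2/(9 + sqrt(85))^(1/3) + 2^(1/3)*(9 + sqrt(85))^(1/3))/4) + C4*exp(-2^(1/3)*sqrt(3)*x*(-2/(9 + sqrt(85))^(1/3) + 2^(1/3)*(9 + sqrt(85))^(1/3))/6)


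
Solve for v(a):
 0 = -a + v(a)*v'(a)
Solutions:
 v(a) = -sqrt(C1 + a^2)
 v(a) = sqrt(C1 + a^2)


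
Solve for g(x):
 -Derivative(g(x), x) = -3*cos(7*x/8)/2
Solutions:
 g(x) = C1 + 12*sin(7*x/8)/7


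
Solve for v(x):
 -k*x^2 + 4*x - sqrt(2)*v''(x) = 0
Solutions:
 v(x) = C1 + C2*x - sqrt(2)*k*x^4/24 + sqrt(2)*x^3/3


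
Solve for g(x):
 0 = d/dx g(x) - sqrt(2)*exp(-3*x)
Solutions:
 g(x) = C1 - sqrt(2)*exp(-3*x)/3


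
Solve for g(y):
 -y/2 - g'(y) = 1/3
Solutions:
 g(y) = C1 - y^2/4 - y/3


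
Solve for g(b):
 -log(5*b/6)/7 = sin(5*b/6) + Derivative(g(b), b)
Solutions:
 g(b) = C1 - b*log(b)/7 - b*log(5)/7 + b/7 + b*log(6)/7 + 6*cos(5*b/6)/5


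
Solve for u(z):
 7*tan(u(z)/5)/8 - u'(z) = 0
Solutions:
 u(z) = -5*asin(C1*exp(7*z/40)) + 5*pi
 u(z) = 5*asin(C1*exp(7*z/40))


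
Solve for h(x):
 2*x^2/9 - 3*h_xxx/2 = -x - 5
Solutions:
 h(x) = C1 + C2*x + C3*x^2 + x^5/405 + x^4/36 + 5*x^3/9


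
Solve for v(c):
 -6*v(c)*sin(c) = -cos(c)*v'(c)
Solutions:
 v(c) = C1/cos(c)^6


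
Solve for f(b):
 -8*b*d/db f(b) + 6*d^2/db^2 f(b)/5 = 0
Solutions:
 f(b) = C1 + C2*erfi(sqrt(30)*b/3)


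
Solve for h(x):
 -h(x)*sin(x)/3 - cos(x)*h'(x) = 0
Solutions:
 h(x) = C1*cos(x)^(1/3)


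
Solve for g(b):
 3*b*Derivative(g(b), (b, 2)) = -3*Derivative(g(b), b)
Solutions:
 g(b) = C1 + C2*log(b)


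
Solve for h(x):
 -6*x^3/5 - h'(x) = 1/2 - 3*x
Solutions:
 h(x) = C1 - 3*x^4/10 + 3*x^2/2 - x/2


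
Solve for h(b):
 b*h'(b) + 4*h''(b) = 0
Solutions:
 h(b) = C1 + C2*erf(sqrt(2)*b/4)


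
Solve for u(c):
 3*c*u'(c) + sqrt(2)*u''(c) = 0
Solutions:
 u(c) = C1 + C2*erf(2^(1/4)*sqrt(3)*c/2)


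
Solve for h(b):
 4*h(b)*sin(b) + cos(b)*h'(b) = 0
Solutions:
 h(b) = C1*cos(b)^4


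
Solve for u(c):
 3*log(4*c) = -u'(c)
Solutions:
 u(c) = C1 - 3*c*log(c) - c*log(64) + 3*c


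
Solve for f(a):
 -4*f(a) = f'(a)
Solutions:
 f(a) = C1*exp(-4*a)


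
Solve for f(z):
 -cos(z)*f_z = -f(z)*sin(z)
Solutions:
 f(z) = C1/cos(z)


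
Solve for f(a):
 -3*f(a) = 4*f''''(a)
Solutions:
 f(a) = (C1*sin(3^(1/4)*a/2) + C2*cos(3^(1/4)*a/2))*exp(-3^(1/4)*a/2) + (C3*sin(3^(1/4)*a/2) + C4*cos(3^(1/4)*a/2))*exp(3^(1/4)*a/2)


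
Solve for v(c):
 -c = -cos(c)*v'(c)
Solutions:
 v(c) = C1 + Integral(c/cos(c), c)


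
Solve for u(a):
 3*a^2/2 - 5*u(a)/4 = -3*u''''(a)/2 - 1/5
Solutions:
 u(a) = C1*exp(-5^(1/4)*6^(3/4)*a/6) + C2*exp(5^(1/4)*6^(3/4)*a/6) + C3*sin(5^(1/4)*6^(3/4)*a/6) + C4*cos(5^(1/4)*6^(3/4)*a/6) + 6*a^2/5 + 4/25


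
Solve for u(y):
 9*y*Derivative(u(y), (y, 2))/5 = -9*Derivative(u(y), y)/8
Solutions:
 u(y) = C1 + C2*y^(3/8)


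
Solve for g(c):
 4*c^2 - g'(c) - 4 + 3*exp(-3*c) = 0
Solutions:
 g(c) = C1 + 4*c^3/3 - 4*c - exp(-3*c)


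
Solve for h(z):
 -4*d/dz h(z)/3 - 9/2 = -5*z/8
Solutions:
 h(z) = C1 + 15*z^2/64 - 27*z/8


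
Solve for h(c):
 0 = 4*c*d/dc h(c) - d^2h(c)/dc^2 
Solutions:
 h(c) = C1 + C2*erfi(sqrt(2)*c)


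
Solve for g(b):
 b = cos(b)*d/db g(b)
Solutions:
 g(b) = C1 + Integral(b/cos(b), b)


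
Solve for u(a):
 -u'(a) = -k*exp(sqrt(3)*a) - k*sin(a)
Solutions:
 u(a) = C1 + sqrt(3)*k*exp(sqrt(3)*a)/3 - k*cos(a)


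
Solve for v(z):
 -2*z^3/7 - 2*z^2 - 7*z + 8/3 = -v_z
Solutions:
 v(z) = C1 + z^4/14 + 2*z^3/3 + 7*z^2/2 - 8*z/3


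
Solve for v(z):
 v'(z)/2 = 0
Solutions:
 v(z) = C1


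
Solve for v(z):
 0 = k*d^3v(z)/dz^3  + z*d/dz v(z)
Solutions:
 v(z) = C1 + Integral(C2*airyai(z*(-1/k)^(1/3)) + C3*airybi(z*(-1/k)^(1/3)), z)


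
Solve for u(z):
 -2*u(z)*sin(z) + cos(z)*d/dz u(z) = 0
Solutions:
 u(z) = C1/cos(z)^2


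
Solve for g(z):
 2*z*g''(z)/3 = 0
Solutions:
 g(z) = C1 + C2*z


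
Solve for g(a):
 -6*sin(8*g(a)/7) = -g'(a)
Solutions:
 -6*a + 7*log(cos(8*g(a)/7) - 1)/16 - 7*log(cos(8*g(a)/7) + 1)/16 = C1


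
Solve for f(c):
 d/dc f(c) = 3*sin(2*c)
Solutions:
 f(c) = C1 - 3*cos(2*c)/2


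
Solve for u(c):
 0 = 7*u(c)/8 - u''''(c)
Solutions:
 u(c) = C1*exp(-14^(1/4)*c/2) + C2*exp(14^(1/4)*c/2) + C3*sin(14^(1/4)*c/2) + C4*cos(14^(1/4)*c/2)


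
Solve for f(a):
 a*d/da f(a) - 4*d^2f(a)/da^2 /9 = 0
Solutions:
 f(a) = C1 + C2*erfi(3*sqrt(2)*a/4)


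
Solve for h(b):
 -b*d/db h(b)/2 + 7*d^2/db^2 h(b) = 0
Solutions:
 h(b) = C1 + C2*erfi(sqrt(7)*b/14)


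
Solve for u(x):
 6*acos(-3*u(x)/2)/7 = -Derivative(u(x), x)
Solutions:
 Integral(1/acos(-3*_y/2), (_y, u(x))) = C1 - 6*x/7


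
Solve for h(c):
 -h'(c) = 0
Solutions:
 h(c) = C1


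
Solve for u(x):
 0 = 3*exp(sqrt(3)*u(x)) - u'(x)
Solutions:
 u(x) = sqrt(3)*(2*log(-1/(C1 + 3*x)) - log(3))/6


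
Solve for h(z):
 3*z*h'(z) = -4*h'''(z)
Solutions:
 h(z) = C1 + Integral(C2*airyai(-6^(1/3)*z/2) + C3*airybi(-6^(1/3)*z/2), z)


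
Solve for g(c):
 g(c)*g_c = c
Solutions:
 g(c) = -sqrt(C1 + c^2)
 g(c) = sqrt(C1 + c^2)


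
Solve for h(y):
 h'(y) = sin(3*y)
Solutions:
 h(y) = C1 - cos(3*y)/3


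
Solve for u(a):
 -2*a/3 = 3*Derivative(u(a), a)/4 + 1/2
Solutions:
 u(a) = C1 - 4*a^2/9 - 2*a/3


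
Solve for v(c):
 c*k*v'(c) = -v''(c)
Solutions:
 v(c) = Piecewise((-sqrt(2)*sqrt(pi)*C1*erf(sqrt(2)*c*sqrt(k)/2)/(2*sqrt(k)) - C2, (k > 0) | (k < 0)), (-C1*c - C2, True))


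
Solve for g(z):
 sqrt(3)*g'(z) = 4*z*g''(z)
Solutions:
 g(z) = C1 + C2*z^(sqrt(3)/4 + 1)


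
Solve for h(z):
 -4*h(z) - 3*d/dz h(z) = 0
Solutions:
 h(z) = C1*exp(-4*z/3)


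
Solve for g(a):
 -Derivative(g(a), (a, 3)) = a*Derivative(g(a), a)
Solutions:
 g(a) = C1 + Integral(C2*airyai(-a) + C3*airybi(-a), a)


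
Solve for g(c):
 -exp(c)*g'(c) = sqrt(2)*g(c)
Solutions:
 g(c) = C1*exp(sqrt(2)*exp(-c))


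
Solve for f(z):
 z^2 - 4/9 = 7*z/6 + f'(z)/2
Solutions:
 f(z) = C1 + 2*z^3/3 - 7*z^2/6 - 8*z/9


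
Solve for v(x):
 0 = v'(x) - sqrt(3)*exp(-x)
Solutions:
 v(x) = C1 - sqrt(3)*exp(-x)


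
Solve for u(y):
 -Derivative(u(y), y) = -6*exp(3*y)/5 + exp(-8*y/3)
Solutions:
 u(y) = C1 + 2*exp(3*y)/5 + 3*exp(-8*y/3)/8


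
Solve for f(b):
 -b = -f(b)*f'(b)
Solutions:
 f(b) = -sqrt(C1 + b^2)
 f(b) = sqrt(C1 + b^2)


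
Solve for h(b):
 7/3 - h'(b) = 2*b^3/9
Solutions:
 h(b) = C1 - b^4/18 + 7*b/3


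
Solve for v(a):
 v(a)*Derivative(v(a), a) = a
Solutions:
 v(a) = -sqrt(C1 + a^2)
 v(a) = sqrt(C1 + a^2)


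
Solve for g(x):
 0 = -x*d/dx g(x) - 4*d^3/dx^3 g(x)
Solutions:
 g(x) = C1 + Integral(C2*airyai(-2^(1/3)*x/2) + C3*airybi(-2^(1/3)*x/2), x)


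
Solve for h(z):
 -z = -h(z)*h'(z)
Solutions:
 h(z) = -sqrt(C1 + z^2)
 h(z) = sqrt(C1 + z^2)


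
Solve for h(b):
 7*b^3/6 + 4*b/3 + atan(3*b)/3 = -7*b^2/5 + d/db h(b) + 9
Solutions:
 h(b) = C1 + 7*b^4/24 + 7*b^3/15 + 2*b^2/3 + b*atan(3*b)/3 - 9*b - log(9*b^2 + 1)/18


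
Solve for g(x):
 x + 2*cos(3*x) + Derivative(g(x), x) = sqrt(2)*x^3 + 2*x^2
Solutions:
 g(x) = C1 + sqrt(2)*x^4/4 + 2*x^3/3 - x^2/2 - 2*sin(3*x)/3


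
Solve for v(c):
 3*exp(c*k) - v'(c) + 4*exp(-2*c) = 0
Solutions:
 v(c) = C1 - 2*exp(-2*c) + 3*exp(c*k)/k


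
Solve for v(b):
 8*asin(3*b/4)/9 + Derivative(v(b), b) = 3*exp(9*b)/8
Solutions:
 v(b) = C1 - 8*b*asin(3*b/4)/9 - 8*sqrt(16 - 9*b^2)/27 + exp(9*b)/24


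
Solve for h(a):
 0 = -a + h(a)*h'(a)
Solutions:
 h(a) = -sqrt(C1 + a^2)
 h(a) = sqrt(C1 + a^2)


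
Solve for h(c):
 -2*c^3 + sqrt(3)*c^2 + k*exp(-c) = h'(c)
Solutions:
 h(c) = C1 - c^4/2 + sqrt(3)*c^3/3 - k*exp(-c)


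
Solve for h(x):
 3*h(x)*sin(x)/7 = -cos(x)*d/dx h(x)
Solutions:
 h(x) = C1*cos(x)^(3/7)


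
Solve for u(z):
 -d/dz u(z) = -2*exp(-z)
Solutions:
 u(z) = C1 - 2*exp(-z)


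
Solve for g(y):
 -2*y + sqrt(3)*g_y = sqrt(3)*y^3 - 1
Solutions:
 g(y) = C1 + y^4/4 + sqrt(3)*y^2/3 - sqrt(3)*y/3


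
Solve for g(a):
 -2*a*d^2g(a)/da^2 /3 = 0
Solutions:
 g(a) = C1 + C2*a


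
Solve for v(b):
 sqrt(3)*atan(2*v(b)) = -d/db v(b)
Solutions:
 Integral(1/atan(2*_y), (_y, v(b))) = C1 - sqrt(3)*b


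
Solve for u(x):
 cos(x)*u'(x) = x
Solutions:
 u(x) = C1 + Integral(x/cos(x), x)


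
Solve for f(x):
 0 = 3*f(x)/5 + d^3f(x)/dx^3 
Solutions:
 f(x) = C3*exp(-3^(1/3)*5^(2/3)*x/5) + (C1*sin(3^(5/6)*5^(2/3)*x/10) + C2*cos(3^(5/6)*5^(2/3)*x/10))*exp(3^(1/3)*5^(2/3)*x/10)


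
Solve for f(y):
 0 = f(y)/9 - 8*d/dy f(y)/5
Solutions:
 f(y) = C1*exp(5*y/72)


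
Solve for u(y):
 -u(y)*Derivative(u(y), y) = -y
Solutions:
 u(y) = -sqrt(C1 + y^2)
 u(y) = sqrt(C1 + y^2)


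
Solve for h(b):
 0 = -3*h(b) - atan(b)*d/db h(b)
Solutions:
 h(b) = C1*exp(-3*Integral(1/atan(b), b))


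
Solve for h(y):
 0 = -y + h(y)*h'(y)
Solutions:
 h(y) = -sqrt(C1 + y^2)
 h(y) = sqrt(C1 + y^2)


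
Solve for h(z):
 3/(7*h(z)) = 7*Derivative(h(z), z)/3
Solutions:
 h(z) = -sqrt(C1 + 18*z)/7
 h(z) = sqrt(C1 + 18*z)/7


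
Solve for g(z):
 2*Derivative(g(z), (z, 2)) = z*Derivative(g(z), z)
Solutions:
 g(z) = C1 + C2*erfi(z/2)


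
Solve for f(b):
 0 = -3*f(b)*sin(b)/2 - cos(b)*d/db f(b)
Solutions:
 f(b) = C1*cos(b)^(3/2)


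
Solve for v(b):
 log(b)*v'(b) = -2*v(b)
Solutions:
 v(b) = C1*exp(-2*li(b))


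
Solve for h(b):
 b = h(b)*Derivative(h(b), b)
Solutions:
 h(b) = -sqrt(C1 + b^2)
 h(b) = sqrt(C1 + b^2)


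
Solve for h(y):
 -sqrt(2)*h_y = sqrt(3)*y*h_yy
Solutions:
 h(y) = C1 + C2*y^(1 - sqrt(6)/3)


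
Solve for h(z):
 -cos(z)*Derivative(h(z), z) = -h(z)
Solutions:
 h(z) = C1*sqrt(sin(z) + 1)/sqrt(sin(z) - 1)


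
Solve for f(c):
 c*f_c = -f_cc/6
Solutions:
 f(c) = C1 + C2*erf(sqrt(3)*c)


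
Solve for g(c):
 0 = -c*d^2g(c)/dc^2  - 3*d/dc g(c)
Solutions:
 g(c) = C1 + C2/c^2


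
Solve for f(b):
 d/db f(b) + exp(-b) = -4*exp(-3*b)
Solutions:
 f(b) = C1 + exp(-b) + 4*exp(-3*b)/3


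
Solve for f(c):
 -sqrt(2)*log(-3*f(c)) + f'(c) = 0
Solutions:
 -sqrt(2)*Integral(1/(log(-_y) + log(3)), (_y, f(c)))/2 = C1 - c


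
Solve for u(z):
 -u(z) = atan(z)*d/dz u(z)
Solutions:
 u(z) = C1*exp(-Integral(1/atan(z), z))


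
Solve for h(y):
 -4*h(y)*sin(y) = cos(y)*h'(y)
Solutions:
 h(y) = C1*cos(y)^4


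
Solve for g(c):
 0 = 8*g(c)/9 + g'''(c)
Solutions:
 g(c) = C3*exp(-2*3^(1/3)*c/3) + (C1*sin(3^(5/6)*c/3) + C2*cos(3^(5/6)*c/3))*exp(3^(1/3)*c/3)


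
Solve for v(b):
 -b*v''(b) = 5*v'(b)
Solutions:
 v(b) = C1 + C2/b^4


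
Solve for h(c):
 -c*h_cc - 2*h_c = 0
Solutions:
 h(c) = C1 + C2/c


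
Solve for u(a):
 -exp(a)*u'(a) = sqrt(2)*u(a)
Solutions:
 u(a) = C1*exp(sqrt(2)*exp(-a))


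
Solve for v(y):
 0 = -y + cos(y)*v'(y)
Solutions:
 v(y) = C1 + Integral(y/cos(y), y)


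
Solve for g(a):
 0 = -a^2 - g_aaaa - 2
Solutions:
 g(a) = C1 + C2*a + C3*a^2 + C4*a^3 - a^6/360 - a^4/12


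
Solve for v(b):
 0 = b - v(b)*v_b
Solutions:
 v(b) = -sqrt(C1 + b^2)
 v(b) = sqrt(C1 + b^2)


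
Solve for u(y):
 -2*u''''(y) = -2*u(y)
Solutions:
 u(y) = C1*exp(-y) + C2*exp(y) + C3*sin(y) + C4*cos(y)


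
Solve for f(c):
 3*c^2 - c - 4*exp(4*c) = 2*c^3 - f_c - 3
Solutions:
 f(c) = C1 + c^4/2 - c^3 + c^2/2 - 3*c + exp(4*c)


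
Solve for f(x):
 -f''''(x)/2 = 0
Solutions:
 f(x) = C1 + C2*x + C3*x^2 + C4*x^3


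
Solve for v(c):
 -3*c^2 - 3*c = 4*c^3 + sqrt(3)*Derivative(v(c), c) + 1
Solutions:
 v(c) = C1 - sqrt(3)*c^4/3 - sqrt(3)*c^3/3 - sqrt(3)*c^2/2 - sqrt(3)*c/3


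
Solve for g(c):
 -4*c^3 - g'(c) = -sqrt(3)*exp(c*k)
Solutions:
 g(c) = C1 - c^4 + sqrt(3)*exp(c*k)/k


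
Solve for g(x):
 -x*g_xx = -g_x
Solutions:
 g(x) = C1 + C2*x^2


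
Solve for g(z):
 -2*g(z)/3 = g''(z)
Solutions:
 g(z) = C1*sin(sqrt(6)*z/3) + C2*cos(sqrt(6)*z/3)


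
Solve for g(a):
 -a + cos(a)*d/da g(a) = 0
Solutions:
 g(a) = C1 + Integral(a/cos(a), a)


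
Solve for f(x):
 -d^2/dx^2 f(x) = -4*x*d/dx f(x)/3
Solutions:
 f(x) = C1 + C2*erfi(sqrt(6)*x/3)


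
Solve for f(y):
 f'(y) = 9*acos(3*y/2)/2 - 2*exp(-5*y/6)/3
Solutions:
 f(y) = C1 + 9*y*acos(3*y/2)/2 - 3*sqrt(4 - 9*y^2)/2 + 4*exp(-5*y/6)/5


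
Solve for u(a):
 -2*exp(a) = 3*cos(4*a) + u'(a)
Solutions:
 u(a) = C1 - 2*exp(a) - 3*sin(4*a)/4


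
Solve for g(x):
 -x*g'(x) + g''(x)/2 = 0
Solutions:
 g(x) = C1 + C2*erfi(x)


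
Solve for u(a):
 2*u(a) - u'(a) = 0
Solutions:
 u(a) = C1*exp(2*a)


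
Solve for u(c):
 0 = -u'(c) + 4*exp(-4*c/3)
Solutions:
 u(c) = C1 - 3*exp(-4*c/3)


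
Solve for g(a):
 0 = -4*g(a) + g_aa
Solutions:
 g(a) = C1*exp(-2*a) + C2*exp(2*a)


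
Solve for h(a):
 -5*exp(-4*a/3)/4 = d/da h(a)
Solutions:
 h(a) = C1 + 15*exp(-4*a/3)/16


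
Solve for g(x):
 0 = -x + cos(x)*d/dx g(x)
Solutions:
 g(x) = C1 + Integral(x/cos(x), x)


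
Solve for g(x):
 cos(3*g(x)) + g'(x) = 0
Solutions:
 g(x) = -asin((C1 + exp(6*x))/(C1 - exp(6*x)))/3 + pi/3
 g(x) = asin((C1 + exp(6*x))/(C1 - exp(6*x)))/3


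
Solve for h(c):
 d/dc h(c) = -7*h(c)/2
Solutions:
 h(c) = C1*exp(-7*c/2)


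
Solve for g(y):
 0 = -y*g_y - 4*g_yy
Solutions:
 g(y) = C1 + C2*erf(sqrt(2)*y/4)


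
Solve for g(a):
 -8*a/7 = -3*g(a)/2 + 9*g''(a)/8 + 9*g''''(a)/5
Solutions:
 g(a) = C1*exp(-sqrt(3)*a*sqrt(-15 + sqrt(2145))/12) + C2*exp(sqrt(3)*a*sqrt(-15 + sqrt(2145))/12) + C3*sin(sqrt(3)*a*sqrt(15 + sqrt(2145))/12) + C4*cos(sqrt(3)*a*sqrt(15 + sqrt(2145))/12) + 16*a/21


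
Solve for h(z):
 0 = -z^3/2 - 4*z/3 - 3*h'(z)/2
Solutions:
 h(z) = C1 - z^4/12 - 4*z^2/9


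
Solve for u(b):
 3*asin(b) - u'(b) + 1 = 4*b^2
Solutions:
 u(b) = C1 - 4*b^3/3 + 3*b*asin(b) + b + 3*sqrt(1 - b^2)


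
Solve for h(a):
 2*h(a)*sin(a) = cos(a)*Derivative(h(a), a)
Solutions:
 h(a) = C1/cos(a)^2


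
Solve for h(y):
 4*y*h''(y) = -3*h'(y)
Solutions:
 h(y) = C1 + C2*y^(1/4)


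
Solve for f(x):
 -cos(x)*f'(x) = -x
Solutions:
 f(x) = C1 + Integral(x/cos(x), x)


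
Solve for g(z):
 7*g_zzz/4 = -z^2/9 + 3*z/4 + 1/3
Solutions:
 g(z) = C1 + C2*z + C3*z^2 - z^5/945 + z^4/56 + 2*z^3/63


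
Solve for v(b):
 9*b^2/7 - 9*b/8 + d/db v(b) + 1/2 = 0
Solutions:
 v(b) = C1 - 3*b^3/7 + 9*b^2/16 - b/2


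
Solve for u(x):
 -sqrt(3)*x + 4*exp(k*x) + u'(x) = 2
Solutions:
 u(x) = C1 + sqrt(3)*x^2/2 + 2*x - 4*exp(k*x)/k


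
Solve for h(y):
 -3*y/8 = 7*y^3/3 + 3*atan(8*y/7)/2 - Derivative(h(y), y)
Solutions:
 h(y) = C1 + 7*y^4/12 + 3*y^2/16 + 3*y*atan(8*y/7)/2 - 21*log(64*y^2 + 49)/32


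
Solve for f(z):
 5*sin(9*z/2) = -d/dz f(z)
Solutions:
 f(z) = C1 + 10*cos(9*z/2)/9


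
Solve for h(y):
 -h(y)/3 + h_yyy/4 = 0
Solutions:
 h(y) = C3*exp(6^(2/3)*y/3) + (C1*sin(2^(2/3)*3^(1/6)*y/2) + C2*cos(2^(2/3)*3^(1/6)*y/2))*exp(-6^(2/3)*y/6)


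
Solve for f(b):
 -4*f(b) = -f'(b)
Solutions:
 f(b) = C1*exp(4*b)


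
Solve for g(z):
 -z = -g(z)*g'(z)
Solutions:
 g(z) = -sqrt(C1 + z^2)
 g(z) = sqrt(C1 + z^2)


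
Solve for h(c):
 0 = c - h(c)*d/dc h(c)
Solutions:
 h(c) = -sqrt(C1 + c^2)
 h(c) = sqrt(C1 + c^2)


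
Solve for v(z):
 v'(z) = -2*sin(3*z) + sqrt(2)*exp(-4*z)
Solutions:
 v(z) = C1 + 2*cos(3*z)/3 - sqrt(2)*exp(-4*z)/4


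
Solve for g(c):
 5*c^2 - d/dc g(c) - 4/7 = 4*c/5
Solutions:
 g(c) = C1 + 5*c^3/3 - 2*c^2/5 - 4*c/7


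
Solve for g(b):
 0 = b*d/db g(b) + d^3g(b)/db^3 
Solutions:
 g(b) = C1 + Integral(C2*airyai(-b) + C3*airybi(-b), b)


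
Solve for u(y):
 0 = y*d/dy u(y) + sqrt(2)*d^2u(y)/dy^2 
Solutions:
 u(y) = C1 + C2*erf(2^(1/4)*y/2)


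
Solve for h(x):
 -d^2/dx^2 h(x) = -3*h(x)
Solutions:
 h(x) = C1*exp(-sqrt(3)*x) + C2*exp(sqrt(3)*x)


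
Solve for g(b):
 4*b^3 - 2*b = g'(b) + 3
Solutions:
 g(b) = C1 + b^4 - b^2 - 3*b


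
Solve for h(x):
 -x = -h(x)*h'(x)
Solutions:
 h(x) = -sqrt(C1 + x^2)
 h(x) = sqrt(C1 + x^2)


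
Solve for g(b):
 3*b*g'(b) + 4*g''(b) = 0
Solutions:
 g(b) = C1 + C2*erf(sqrt(6)*b/4)


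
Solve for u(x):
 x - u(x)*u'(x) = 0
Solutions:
 u(x) = -sqrt(C1 + x^2)
 u(x) = sqrt(C1 + x^2)


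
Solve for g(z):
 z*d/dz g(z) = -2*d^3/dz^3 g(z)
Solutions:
 g(z) = C1 + Integral(C2*airyai(-2^(2/3)*z/2) + C3*airybi(-2^(2/3)*z/2), z)


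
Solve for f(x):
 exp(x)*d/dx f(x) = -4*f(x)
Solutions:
 f(x) = C1*exp(4*exp(-x))


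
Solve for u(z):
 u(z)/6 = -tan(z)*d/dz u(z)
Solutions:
 u(z) = C1/sin(z)^(1/6)


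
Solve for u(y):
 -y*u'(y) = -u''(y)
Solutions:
 u(y) = C1 + C2*erfi(sqrt(2)*y/2)


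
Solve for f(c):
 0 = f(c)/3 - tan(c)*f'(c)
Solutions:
 f(c) = C1*sin(c)^(1/3)


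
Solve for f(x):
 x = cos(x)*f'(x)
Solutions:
 f(x) = C1 + Integral(x/cos(x), x)


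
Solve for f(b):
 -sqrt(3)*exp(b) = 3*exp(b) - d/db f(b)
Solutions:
 f(b) = C1 + sqrt(3)*exp(b) + 3*exp(b)


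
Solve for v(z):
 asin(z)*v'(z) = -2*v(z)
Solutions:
 v(z) = C1*exp(-2*Integral(1/asin(z), z))


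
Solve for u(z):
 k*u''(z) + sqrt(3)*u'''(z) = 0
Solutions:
 u(z) = C1 + C2*z + C3*exp(-sqrt(3)*k*z/3)


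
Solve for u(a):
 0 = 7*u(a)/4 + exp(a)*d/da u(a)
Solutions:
 u(a) = C1*exp(7*exp(-a)/4)


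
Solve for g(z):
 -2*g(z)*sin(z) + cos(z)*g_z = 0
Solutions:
 g(z) = C1/cos(z)^2


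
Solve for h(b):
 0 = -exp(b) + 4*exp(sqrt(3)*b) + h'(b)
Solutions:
 h(b) = C1 + exp(b) - 4*sqrt(3)*exp(sqrt(3)*b)/3


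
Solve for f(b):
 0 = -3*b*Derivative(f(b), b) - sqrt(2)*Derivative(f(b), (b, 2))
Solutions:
 f(b) = C1 + C2*erf(2^(1/4)*sqrt(3)*b/2)


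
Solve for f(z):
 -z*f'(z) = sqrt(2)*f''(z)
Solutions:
 f(z) = C1 + C2*erf(2^(1/4)*z/2)


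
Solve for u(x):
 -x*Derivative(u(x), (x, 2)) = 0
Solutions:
 u(x) = C1 + C2*x


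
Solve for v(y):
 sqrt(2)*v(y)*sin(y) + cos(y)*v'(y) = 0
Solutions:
 v(y) = C1*cos(y)^(sqrt(2))


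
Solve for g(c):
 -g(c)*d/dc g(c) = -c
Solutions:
 g(c) = -sqrt(C1 + c^2)
 g(c) = sqrt(C1 + c^2)


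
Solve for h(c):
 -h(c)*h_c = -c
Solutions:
 h(c) = -sqrt(C1 + c^2)
 h(c) = sqrt(C1 + c^2)


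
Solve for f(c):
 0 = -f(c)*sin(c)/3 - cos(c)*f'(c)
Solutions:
 f(c) = C1*cos(c)^(1/3)


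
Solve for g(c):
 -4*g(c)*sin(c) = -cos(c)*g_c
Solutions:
 g(c) = C1/cos(c)^4


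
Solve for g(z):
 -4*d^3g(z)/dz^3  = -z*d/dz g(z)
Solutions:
 g(z) = C1 + Integral(C2*airyai(2^(1/3)*z/2) + C3*airybi(2^(1/3)*z/2), z)


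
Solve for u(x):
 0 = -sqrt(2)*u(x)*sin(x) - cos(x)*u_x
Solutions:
 u(x) = C1*cos(x)^(sqrt(2))


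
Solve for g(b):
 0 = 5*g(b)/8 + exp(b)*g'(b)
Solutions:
 g(b) = C1*exp(5*exp(-b)/8)


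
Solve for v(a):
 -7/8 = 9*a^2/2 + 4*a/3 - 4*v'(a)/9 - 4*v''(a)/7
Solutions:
 v(a) = C1 + C2*exp(-7*a/9) + 27*a^3/8 - 645*a^2/56 + 49527*a/1568


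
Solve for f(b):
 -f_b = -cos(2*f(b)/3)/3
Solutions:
 -b/3 - 3*log(sin(2*f(b)/3) - 1)/4 + 3*log(sin(2*f(b)/3) + 1)/4 = C1


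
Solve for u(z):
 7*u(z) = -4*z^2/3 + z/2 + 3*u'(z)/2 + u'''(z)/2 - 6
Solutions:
 u(z) = C3*exp(2*z) - 4*z^2/21 - z/98 + (C1*sin(sqrt(6)*z) + C2*cos(sqrt(6)*z))*exp(-z) - 1179/1372


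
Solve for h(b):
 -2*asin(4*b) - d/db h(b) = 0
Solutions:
 h(b) = C1 - 2*b*asin(4*b) - sqrt(1 - 16*b^2)/2


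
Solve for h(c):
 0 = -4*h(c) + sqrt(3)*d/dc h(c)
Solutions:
 h(c) = C1*exp(4*sqrt(3)*c/3)


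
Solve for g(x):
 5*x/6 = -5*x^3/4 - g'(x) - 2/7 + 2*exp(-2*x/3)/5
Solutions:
 g(x) = C1 - 5*x^4/16 - 5*x^2/12 - 2*x/7 - 3*exp(-2*x/3)/5


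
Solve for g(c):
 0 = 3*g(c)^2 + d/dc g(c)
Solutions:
 g(c) = 1/(C1 + 3*c)


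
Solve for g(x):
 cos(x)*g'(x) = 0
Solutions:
 g(x) = C1


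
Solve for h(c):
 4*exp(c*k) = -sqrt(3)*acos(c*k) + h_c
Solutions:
 h(c) = C1 + 4*Piecewise((exp(c*k)/k, Ne(k, 0)), (c, True)) + sqrt(3)*Piecewise((c*acos(c*k) - sqrt(-c^2*k^2 + 1)/k, Ne(k, 0)), (pi*c/2, True))


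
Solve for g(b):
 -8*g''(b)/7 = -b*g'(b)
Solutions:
 g(b) = C1 + C2*erfi(sqrt(7)*b/4)


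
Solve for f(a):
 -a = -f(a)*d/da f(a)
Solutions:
 f(a) = -sqrt(C1 + a^2)
 f(a) = sqrt(C1 + a^2)


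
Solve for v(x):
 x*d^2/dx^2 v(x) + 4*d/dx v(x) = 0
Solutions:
 v(x) = C1 + C2/x^3


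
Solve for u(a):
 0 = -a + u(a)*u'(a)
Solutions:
 u(a) = -sqrt(C1 + a^2)
 u(a) = sqrt(C1 + a^2)


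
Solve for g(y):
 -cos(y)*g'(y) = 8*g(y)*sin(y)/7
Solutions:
 g(y) = C1*cos(y)^(8/7)


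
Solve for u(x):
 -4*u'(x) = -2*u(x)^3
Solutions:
 u(x) = -sqrt(-1/(C1 + x))
 u(x) = sqrt(-1/(C1 + x))


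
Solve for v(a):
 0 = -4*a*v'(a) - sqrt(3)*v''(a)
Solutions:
 v(a) = C1 + C2*erf(sqrt(2)*3^(3/4)*a/3)


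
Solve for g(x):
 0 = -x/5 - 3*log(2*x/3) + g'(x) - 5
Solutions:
 g(x) = C1 + x^2/10 + 3*x*log(x) + x*log(8/27) + 2*x


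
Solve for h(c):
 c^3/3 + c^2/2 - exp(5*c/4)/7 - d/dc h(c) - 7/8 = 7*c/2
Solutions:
 h(c) = C1 + c^4/12 + c^3/6 - 7*c^2/4 - 7*c/8 - 4*exp(5*c/4)/35


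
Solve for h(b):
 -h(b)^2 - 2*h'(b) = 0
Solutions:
 h(b) = 2/(C1 + b)


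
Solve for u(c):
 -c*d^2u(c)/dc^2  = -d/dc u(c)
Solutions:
 u(c) = C1 + C2*c^2


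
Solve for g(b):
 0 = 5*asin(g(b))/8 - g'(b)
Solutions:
 Integral(1/asin(_y), (_y, g(b))) = C1 + 5*b/8


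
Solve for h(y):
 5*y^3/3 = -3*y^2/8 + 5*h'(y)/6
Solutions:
 h(y) = C1 + y^4/2 + 3*y^3/20


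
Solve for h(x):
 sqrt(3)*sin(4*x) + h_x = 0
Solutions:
 h(x) = C1 + sqrt(3)*cos(4*x)/4


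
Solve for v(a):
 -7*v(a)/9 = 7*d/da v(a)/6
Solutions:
 v(a) = C1*exp(-2*a/3)


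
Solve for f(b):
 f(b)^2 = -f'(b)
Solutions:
 f(b) = 1/(C1 + b)


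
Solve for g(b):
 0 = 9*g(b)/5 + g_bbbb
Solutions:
 g(b) = (C1*sin(5^(3/4)*sqrt(6)*b/10) + C2*cos(5^(3/4)*sqrt(6)*b/10))*exp(-5^(3/4)*sqrt(6)*b/10) + (C3*sin(5^(3/4)*sqrt(6)*b/10) + C4*cos(5^(3/4)*sqrt(6)*b/10))*exp(5^(3/4)*sqrt(6)*b/10)


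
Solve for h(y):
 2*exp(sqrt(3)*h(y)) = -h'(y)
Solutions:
 h(y) = sqrt(3)*(2*log(1/(C1 + 2*y)) - log(3))/6


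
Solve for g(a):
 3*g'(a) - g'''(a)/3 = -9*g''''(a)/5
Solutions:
 g(a) = C1 + C2*exp(a*(10*2^(1/3)*5^(2/3)/(243*sqrt(531141) + 177097)^(1/3) + 20 + 2^(2/3)*5^(1/3)*(243*sqrt(531141) + 177097)^(1/3))/324)*sin(10^(1/3)*sqrt(3)*a*(-2^(1/3)*(243*sqrt(531141) + 177097)^(1/3) + 10*5^(1/3)/(243*sqrt(531141) + 177097)^(1/3))/324) + C3*exp(a*(10*2^(1/3)*5^(2/3)/(243*sqrt(531141) + 177097)^(1/3) + 20 + 2^(2/3)*5^(1/3)*(243*sqrt(531141) + 177097)^(1/3))/324)*cos(10^(1/3)*sqrt(3)*a*(-2^(1/3)*(243*sqrt(531141) + 177097)^(1/3) + 10*5^(1/3)/(243*sqrt(531141) + 177097)^(1/3))/324) + C4*exp(a*(-2^(2/3)*5^(1/3)*(243*sqrt(531141) + 177097)^(1/3) - 10*2^(1/3)*5^(2/3)/(243*sqrt(531141) + 177097)^(1/3) + 10)/162)


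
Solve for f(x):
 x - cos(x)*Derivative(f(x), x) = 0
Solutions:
 f(x) = C1 + Integral(x/cos(x), x)


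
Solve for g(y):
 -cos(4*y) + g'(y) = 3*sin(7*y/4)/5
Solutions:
 g(y) = C1 + sin(4*y)/4 - 12*cos(7*y/4)/35


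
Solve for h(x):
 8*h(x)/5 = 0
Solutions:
 h(x) = 0


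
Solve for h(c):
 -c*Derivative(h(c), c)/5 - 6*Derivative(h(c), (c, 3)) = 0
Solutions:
 h(c) = C1 + Integral(C2*airyai(-30^(2/3)*c/30) + C3*airybi(-30^(2/3)*c/30), c)


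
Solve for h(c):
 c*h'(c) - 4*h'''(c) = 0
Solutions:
 h(c) = C1 + Integral(C2*airyai(2^(1/3)*c/2) + C3*airybi(2^(1/3)*c/2), c)


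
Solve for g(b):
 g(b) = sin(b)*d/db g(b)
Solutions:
 g(b) = C1*sqrt(cos(b) - 1)/sqrt(cos(b) + 1)


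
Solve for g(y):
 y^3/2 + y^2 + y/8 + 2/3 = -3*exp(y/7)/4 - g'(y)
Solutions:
 g(y) = C1 - y^4/8 - y^3/3 - y^2/16 - 2*y/3 - 21*exp(y/7)/4


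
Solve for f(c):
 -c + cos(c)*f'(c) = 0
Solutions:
 f(c) = C1 + Integral(c/cos(c), c)


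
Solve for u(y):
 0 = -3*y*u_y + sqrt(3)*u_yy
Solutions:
 u(y) = C1 + C2*erfi(sqrt(2)*3^(1/4)*y/2)


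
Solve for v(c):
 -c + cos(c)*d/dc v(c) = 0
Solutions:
 v(c) = C1 + Integral(c/cos(c), c)


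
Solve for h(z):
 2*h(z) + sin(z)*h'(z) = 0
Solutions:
 h(z) = C1*(cos(z) + 1)/(cos(z) - 1)


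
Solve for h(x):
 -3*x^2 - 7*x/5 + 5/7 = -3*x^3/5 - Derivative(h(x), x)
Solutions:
 h(x) = C1 - 3*x^4/20 + x^3 + 7*x^2/10 - 5*x/7


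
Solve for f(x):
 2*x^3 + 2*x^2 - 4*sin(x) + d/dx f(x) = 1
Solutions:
 f(x) = C1 - x^4/2 - 2*x^3/3 + x - 4*cos(x)


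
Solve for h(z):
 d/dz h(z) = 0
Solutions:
 h(z) = C1


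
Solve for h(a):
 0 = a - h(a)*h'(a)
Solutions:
 h(a) = -sqrt(C1 + a^2)
 h(a) = sqrt(C1 + a^2)


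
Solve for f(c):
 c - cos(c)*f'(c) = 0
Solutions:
 f(c) = C1 + Integral(c/cos(c), c)


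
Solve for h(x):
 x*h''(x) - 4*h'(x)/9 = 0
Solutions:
 h(x) = C1 + C2*x^(13/9)


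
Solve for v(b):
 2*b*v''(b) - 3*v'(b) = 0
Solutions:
 v(b) = C1 + C2*b^(5/2)


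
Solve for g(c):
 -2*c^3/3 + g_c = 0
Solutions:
 g(c) = C1 + c^4/6


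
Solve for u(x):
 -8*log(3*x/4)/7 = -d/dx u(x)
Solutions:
 u(x) = C1 + 8*x*log(x)/7 - 16*x*log(2)/7 - 8*x/7 + 8*x*log(3)/7


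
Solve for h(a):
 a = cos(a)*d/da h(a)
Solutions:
 h(a) = C1 + Integral(a/cos(a), a)


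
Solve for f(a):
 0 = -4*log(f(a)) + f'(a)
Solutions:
 li(f(a)) = C1 + 4*a


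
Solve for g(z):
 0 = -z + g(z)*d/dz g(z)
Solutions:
 g(z) = -sqrt(C1 + z^2)
 g(z) = sqrt(C1 + z^2)


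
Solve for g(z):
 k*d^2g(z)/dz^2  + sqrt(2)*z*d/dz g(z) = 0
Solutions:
 g(z) = C1 + C2*sqrt(k)*erf(2^(3/4)*z*sqrt(1/k)/2)


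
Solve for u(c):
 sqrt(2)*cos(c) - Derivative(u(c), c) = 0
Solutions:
 u(c) = C1 + sqrt(2)*sin(c)


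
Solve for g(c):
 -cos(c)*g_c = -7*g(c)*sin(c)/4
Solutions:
 g(c) = C1/cos(c)^(7/4)


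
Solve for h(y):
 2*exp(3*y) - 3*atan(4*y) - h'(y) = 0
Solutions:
 h(y) = C1 - 3*y*atan(4*y) + 2*exp(3*y)/3 + 3*log(16*y^2 + 1)/8


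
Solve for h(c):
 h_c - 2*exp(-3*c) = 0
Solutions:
 h(c) = C1 - 2*exp(-3*c)/3


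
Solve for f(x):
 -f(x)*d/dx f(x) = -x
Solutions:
 f(x) = -sqrt(C1 + x^2)
 f(x) = sqrt(C1 + x^2)


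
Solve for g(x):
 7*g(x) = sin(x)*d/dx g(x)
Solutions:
 g(x) = C1*sqrt(cos(x) - 1)*(cos(x)^3 - 3*cos(x)^2 + 3*cos(x) - 1)/(sqrt(cos(x) + 1)*(cos(x)^3 + 3*cos(x)^2 + 3*cos(x) + 1))


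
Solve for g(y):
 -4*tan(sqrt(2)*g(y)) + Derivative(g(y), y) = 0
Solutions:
 g(y) = sqrt(2)*(pi - asin(C1*exp(4*sqrt(2)*y)))/2
 g(y) = sqrt(2)*asin(C1*exp(4*sqrt(2)*y))/2


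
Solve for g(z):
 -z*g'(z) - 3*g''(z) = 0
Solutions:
 g(z) = C1 + C2*erf(sqrt(6)*z/6)


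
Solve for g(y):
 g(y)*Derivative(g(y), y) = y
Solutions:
 g(y) = -sqrt(C1 + y^2)
 g(y) = sqrt(C1 + y^2)


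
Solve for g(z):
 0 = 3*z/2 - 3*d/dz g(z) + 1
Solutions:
 g(z) = C1 + z^2/4 + z/3


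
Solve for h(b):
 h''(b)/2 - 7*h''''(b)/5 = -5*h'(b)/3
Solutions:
 h(b) = C1 + C2*exp(-210^(1/3)*b*(210^(1/3)/(sqrt(43890) + 210)^(1/3) + (sqrt(43890) + 210)^(1/3))/84)*sin(3^(1/6)*70^(1/3)*b*(-3^(2/3)*(sqrt(43890) + 210)^(1/3) + 3*70^(1/3)/(sqrt(43890) + 210)^(1/3))/84) + C3*exp(-210^(1/3)*b*(210^(1/3)/(sqrt(43890) + 210)^(1/3) + (sqrt(43890) + 210)^(1/3))/84)*cos(3^(1/6)*70^(1/3)*b*(-3^(2/3)*(sqrt(43890) + 210)^(1/3) + 3*70^(1/3)/(sqrt(43890) + 210)^(1/3))/84) + C4*exp(210^(1/3)*b*(210^(1/3)/(sqrt(43890) + 210)^(1/3) + (sqrt(43890) + 210)^(1/3))/42)


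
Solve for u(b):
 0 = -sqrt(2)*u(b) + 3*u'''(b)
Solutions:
 u(b) = C3*exp(2^(1/6)*3^(2/3)*b/3) + (C1*sin(6^(1/6)*b/2) + C2*cos(6^(1/6)*b/2))*exp(-2^(1/6)*3^(2/3)*b/6)


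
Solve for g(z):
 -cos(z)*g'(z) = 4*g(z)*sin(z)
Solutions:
 g(z) = C1*cos(z)^4


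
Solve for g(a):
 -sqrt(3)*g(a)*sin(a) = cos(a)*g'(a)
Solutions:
 g(a) = C1*cos(a)^(sqrt(3))


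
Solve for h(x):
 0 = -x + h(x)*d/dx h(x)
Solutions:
 h(x) = -sqrt(C1 + x^2)
 h(x) = sqrt(C1 + x^2)


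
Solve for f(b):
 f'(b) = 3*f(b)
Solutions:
 f(b) = C1*exp(3*b)


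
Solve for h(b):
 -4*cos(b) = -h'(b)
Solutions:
 h(b) = C1 + 4*sin(b)


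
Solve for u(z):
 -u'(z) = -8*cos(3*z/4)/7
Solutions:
 u(z) = C1 + 32*sin(3*z/4)/21


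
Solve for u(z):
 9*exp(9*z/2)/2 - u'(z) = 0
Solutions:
 u(z) = C1 + exp(9*z/2)


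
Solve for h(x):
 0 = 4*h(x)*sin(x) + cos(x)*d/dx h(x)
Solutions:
 h(x) = C1*cos(x)^4


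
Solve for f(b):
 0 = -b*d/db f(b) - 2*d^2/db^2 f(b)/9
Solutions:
 f(b) = C1 + C2*erf(3*b/2)


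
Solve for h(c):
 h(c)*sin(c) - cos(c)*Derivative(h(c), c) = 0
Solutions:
 h(c) = C1/cos(c)


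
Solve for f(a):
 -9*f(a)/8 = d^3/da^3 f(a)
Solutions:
 f(a) = C3*exp(-3^(2/3)*a/2) + (C1*sin(3*3^(1/6)*a/4) + C2*cos(3*3^(1/6)*a/4))*exp(3^(2/3)*a/4)


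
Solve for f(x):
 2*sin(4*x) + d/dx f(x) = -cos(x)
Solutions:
 f(x) = C1 - sin(x) + cos(4*x)/2


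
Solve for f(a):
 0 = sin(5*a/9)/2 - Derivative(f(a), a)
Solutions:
 f(a) = C1 - 9*cos(5*a/9)/10


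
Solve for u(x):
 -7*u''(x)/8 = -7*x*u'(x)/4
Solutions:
 u(x) = C1 + C2*erfi(x)


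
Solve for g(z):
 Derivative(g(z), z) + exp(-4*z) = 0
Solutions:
 g(z) = C1 + exp(-4*z)/4


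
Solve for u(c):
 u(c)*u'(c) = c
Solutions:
 u(c) = -sqrt(C1 + c^2)
 u(c) = sqrt(C1 + c^2)


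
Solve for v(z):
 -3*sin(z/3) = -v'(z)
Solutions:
 v(z) = C1 - 9*cos(z/3)


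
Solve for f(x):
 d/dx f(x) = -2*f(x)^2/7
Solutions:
 f(x) = 7/(C1 + 2*x)


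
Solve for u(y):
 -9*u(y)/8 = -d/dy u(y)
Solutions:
 u(y) = C1*exp(9*y/8)


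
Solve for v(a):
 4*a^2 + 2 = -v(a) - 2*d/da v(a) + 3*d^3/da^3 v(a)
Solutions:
 v(a) = C3*exp(a) - 4*a^2 + 16*a + (C1*sin(sqrt(3)*a/6) + C2*cos(sqrt(3)*a/6))*exp(-a/2) - 34


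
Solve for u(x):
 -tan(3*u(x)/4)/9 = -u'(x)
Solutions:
 u(x) = -4*asin(C1*exp(x/12))/3 + 4*pi/3
 u(x) = 4*asin(C1*exp(x/12))/3


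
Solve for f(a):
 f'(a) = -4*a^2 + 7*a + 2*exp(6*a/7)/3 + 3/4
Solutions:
 f(a) = C1 - 4*a^3/3 + 7*a^2/2 + 3*a/4 + 7*exp(6*a/7)/9


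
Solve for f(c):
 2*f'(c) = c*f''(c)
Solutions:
 f(c) = C1 + C2*c^3
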